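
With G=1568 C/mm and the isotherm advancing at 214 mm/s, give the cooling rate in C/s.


CR = 1568 * 214 = 335552 C/s


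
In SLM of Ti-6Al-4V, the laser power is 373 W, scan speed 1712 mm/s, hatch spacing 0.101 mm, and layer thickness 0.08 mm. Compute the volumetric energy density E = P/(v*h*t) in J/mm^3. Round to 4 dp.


E = 373 / (1712*0.101*0.08) = 26.9646 J/mm^3


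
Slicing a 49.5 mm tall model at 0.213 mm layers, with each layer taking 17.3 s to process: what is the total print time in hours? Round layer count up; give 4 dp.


Layers = ceil(49.5/0.213) = 233
t = 233 * 17.3 / 3600 = 1.1197 hrs


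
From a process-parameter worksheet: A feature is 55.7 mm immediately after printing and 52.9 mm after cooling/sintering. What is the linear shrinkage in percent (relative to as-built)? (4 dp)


Shrinkage = ((55.7-52.9)/55.7)*100 = 5.0269 %


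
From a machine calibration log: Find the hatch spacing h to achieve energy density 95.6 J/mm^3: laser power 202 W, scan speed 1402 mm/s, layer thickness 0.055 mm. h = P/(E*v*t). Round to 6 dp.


h = 202 / (95.6*1402*0.055) = 0.027402 mm


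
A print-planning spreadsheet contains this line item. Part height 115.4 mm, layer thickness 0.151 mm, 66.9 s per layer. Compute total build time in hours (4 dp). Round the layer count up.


Layers = ceil(115.4/0.151) = 765
t = 765 * 66.9 / 3600 = 14.2163 hrs


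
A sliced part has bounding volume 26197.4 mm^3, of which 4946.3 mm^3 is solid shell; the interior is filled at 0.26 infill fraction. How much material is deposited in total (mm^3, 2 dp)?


V_infill = (26197.4 - 4946.3) * 0.26 = 5525.29
V_total = 4946.3 + 5525.29 = 10471.59 mm^3


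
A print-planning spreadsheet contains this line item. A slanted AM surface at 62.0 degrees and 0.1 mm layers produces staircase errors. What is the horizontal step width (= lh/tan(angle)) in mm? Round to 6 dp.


step = 0.1 / tan(62.0) = 0.053171 mm


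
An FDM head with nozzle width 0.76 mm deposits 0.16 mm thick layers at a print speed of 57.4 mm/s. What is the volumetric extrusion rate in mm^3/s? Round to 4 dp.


Rate = 0.76 * 0.16 * 57.4 = 6.9798 mm^3/s


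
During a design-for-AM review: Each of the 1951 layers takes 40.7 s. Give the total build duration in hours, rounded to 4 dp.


t = 1951 * 40.7 / 3600 = 22.0571 hrs


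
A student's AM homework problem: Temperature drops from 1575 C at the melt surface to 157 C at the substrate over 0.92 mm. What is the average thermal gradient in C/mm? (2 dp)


G = (1575-157)/0.92 = 1541.3 C/mm


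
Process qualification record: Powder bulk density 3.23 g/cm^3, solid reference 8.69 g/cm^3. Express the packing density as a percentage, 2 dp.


Packing = (3.23/8.69)*100 = 37.17 %


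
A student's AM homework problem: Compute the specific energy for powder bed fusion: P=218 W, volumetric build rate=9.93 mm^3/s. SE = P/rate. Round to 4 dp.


SE = 218 / 9.93 = 21.9537 J/mm^3


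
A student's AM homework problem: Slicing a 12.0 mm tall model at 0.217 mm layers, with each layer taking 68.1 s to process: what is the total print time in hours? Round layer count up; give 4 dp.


Layers = ceil(12.0/0.217) = 56
t = 56 * 68.1 / 3600 = 1.0593 hrs


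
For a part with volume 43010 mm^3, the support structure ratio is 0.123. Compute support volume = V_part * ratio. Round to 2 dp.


V_support = 43010 * 0.123 = 5290.23 mm^3


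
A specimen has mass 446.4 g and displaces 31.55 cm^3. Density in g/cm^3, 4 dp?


rho = 446.4 / 31.55 = 14.149 g/cm^3


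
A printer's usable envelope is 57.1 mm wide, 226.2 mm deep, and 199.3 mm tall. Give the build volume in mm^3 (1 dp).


V = 57.1 * 226.2 * 199.3 = 2574162.8 mm^3


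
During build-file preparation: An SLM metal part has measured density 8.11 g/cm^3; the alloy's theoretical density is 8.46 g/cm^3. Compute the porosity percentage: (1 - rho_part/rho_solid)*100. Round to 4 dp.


Porosity = (1-8.11/8.46)*100 = 4.1371 %


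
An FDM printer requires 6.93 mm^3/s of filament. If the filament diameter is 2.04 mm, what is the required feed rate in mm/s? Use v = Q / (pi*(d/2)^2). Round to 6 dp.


A = pi*(2.04/2)^2 = 3.268513
v = 6.93 / 3.268513 = 2.12023 mm/s


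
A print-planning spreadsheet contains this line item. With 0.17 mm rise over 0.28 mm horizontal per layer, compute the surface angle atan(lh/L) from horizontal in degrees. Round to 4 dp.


angle = atan(0.17/0.28) = 31.2637 degrees


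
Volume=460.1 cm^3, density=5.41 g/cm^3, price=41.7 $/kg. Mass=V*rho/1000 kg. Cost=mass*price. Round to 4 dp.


Mass = 460.1*5.41/1000 = 2.489141 kg
Cost = 2.489141 * 41.7 = 103.7972 $


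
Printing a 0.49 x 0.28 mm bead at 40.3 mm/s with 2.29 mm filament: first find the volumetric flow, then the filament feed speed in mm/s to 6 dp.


Q = 0.49 * 0.28 * 40.3 = 5.52916 mm^3/s
A_fil = pi*(2.29/2)^2 = 4.11870651 mm^2
v_feed = 5.52916 / 4.11870651 = 1.342451 mm/s


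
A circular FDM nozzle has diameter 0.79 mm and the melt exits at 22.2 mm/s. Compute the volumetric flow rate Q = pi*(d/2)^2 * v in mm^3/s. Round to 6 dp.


A = pi*(0.79/2)^2 = 0.49016699 mm^2
Q = 0.49016699 * 22.2 = 10.881707 mm^3/s


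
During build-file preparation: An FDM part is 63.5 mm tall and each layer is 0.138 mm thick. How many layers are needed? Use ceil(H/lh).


Layers = ceil(63.5/0.138) = 461


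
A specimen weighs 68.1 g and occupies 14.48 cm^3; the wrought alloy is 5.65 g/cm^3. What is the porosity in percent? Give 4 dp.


rho_part = 68.1 / 14.48 = 4.70303867 g/cm^3
Porosity = (1 - 4.70303867/5.65)*100 = 16.7604 %


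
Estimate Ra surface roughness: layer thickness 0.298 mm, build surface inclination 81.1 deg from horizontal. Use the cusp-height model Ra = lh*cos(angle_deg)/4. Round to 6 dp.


Ra = 0.298 * cos(81.1) / 4 = 0.011526 mm


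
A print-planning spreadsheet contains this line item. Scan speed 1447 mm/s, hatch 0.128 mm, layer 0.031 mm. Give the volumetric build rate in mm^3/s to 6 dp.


Rate = 1447 * 0.128 * 0.031 = 5.741696 mm^3/s


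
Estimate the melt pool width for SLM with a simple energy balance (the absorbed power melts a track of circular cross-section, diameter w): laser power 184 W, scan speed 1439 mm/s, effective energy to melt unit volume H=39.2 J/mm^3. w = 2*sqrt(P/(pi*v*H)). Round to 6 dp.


w = 2*sqrt(184/(pi*1439*39.2)) = 0.064445 mm


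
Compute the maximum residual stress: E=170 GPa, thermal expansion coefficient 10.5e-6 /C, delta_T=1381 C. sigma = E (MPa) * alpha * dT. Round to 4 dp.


sigma = 170*1000 * 10.5e-6 * 1381 = 2465.085 MPa


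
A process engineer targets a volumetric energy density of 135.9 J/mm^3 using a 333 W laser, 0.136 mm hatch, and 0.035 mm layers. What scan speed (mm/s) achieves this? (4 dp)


v = 333 / (135.9*0.136*0.035) = 514.7754 mm/s


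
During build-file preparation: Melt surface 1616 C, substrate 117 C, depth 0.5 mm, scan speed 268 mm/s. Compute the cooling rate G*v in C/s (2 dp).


G = (1616-117)/0.5 = 2998.0 C/mm
CR = 2998.0 * 268 = 803464.0 C/s


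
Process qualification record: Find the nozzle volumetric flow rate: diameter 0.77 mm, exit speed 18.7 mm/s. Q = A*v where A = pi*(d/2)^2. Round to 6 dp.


A = pi*(0.77/2)^2 = 0.46566257 mm^2
Q = 0.46566257 * 18.7 = 8.70789 mm^3/s


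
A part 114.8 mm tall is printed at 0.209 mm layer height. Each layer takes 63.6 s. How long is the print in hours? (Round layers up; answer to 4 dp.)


Layers = ceil(114.8/0.209) = 550
t = 550 * 63.6 / 3600 = 9.7167 hrs


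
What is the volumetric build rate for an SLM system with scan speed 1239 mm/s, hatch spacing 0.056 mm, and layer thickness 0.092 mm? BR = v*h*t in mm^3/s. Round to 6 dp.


Rate = 1239 * 0.056 * 0.092 = 6.383328 mm^3/s


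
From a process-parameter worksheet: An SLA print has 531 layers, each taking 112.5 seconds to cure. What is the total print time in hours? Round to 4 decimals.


t = 531 * 112.5 / 3600 = 16.5938 hrs


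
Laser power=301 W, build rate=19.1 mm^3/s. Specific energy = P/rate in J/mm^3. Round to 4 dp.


SE = 301 / 19.1 = 15.7592 J/mm^3


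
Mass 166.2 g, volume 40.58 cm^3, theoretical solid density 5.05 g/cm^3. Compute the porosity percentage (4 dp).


rho_part = 166.2 / 40.58 = 4.0956136 g/cm^3
Porosity = (1 - 4.0956136/5.05)*100 = 18.8987 %


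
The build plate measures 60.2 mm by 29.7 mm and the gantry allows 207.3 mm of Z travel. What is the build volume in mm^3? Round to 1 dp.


V = 60.2 * 29.7 * 207.3 = 370640.0 mm^3


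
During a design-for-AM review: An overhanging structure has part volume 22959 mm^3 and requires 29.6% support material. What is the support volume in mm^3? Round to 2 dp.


V_support = 22959 * 0.296 = 6795.86 mm^3


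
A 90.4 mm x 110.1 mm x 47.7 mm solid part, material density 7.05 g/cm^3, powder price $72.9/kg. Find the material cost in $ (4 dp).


V = 90.4 * 110.1 * 47.7 = 474760.008 mm^3 = 474.760008 cm^3
Mass = 474.760008 * 7.05 / 1000 = 3.34705806 kg
Cost = 3.34705806 * 72.9 = 244.0005 $


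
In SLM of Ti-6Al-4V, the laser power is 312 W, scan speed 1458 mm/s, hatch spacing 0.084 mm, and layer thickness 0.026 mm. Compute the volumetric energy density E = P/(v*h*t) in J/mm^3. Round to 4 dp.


E = 312 / (1458*0.084*0.026) = 97.9816 J/mm^3


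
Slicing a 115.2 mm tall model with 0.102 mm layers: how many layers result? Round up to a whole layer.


Layers = ceil(115.2/0.102) = 1130


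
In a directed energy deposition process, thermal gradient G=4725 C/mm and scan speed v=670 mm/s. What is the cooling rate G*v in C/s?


CR = 4725 * 670 = 3165750 C/s


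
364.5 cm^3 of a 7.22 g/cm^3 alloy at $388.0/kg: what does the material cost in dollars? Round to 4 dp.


Mass = 364.5*7.22/1000 = 2.63169 kg
Cost = 2.63169 * 388.0 = 1021.0957 $


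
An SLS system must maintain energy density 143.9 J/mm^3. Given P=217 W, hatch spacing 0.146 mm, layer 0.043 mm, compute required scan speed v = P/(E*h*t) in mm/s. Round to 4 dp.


v = 217 / (143.9*0.146*0.043) = 240.2026 mm/s


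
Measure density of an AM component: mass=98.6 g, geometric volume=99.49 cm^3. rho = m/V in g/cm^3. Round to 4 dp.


rho = 98.6 / 99.49 = 0.9911 g/cm^3


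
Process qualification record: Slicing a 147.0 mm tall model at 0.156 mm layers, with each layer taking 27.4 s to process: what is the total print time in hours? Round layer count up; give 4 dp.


Layers = ceil(147.0/0.156) = 943
t = 943 * 27.4 / 3600 = 7.1773 hrs


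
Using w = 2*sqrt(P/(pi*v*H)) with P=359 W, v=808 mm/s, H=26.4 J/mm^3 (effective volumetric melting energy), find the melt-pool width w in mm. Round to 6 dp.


w = 2*sqrt(359/(pi*808*26.4)) = 0.146384 mm


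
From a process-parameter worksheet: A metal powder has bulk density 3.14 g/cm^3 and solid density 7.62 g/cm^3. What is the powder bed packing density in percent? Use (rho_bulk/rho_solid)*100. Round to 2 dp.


Packing = (3.14/7.62)*100 = 41.21 %


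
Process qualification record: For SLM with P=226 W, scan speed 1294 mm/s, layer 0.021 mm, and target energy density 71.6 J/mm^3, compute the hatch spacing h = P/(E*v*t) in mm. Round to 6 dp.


h = 226 / (71.6*1294*0.021) = 0.116156 mm


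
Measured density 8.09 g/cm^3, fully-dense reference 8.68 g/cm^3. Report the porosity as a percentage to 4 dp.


Porosity = (1-8.09/8.68)*100 = 6.7972 %


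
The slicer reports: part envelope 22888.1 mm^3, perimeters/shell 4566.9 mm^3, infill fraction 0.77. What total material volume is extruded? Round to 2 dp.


V_infill = (22888.1 - 4566.9) * 0.77 = 14107.32
V_total = 4566.9 + 14107.32 = 18674.22 mm^3


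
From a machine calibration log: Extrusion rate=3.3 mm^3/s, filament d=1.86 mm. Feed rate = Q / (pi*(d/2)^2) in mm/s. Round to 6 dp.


A = pi*(1.86/2)^2 = 2.717163
v = 3.3 / 2.717163 = 1.214502 mm/s


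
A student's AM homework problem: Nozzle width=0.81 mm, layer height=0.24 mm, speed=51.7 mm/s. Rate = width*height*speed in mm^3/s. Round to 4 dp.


Rate = 0.81 * 0.24 * 51.7 = 10.0505 mm^3/s


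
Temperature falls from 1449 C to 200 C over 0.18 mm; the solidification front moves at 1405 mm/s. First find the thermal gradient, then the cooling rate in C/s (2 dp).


G = (1449-200)/0.18 = 6938.88888889 C/mm
CR = 6938.88888889 * 1405 = 9749138.89 C/s


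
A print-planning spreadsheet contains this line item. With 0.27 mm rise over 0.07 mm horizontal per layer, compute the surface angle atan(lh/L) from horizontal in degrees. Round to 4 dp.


angle = atan(0.27/0.07) = 75.4655 degrees


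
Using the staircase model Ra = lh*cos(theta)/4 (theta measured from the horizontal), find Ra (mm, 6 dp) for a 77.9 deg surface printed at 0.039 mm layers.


Ra = 0.039 * cos(77.9) / 4 = 0.002044 mm


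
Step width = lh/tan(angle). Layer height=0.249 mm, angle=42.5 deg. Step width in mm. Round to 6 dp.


step = 0.249 / tan(42.5) = 0.271736 mm


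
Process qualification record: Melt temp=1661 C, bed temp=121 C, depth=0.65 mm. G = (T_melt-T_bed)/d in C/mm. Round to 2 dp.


G = (1661-121)/0.65 = 2369.23 C/mm


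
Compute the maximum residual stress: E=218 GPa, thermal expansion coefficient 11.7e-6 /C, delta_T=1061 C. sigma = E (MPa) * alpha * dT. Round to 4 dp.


sigma = 218*1000 * 11.7e-6 * 1061 = 2706.1866 MPa


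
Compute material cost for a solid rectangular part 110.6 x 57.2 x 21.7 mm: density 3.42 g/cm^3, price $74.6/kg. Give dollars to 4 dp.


V = 110.6 * 57.2 * 21.7 = 137281.144 mm^3 = 137.281144 cm^3
Mass = 137.281144 * 3.42 / 1000 = 0.46950151 kg
Cost = 0.46950151 * 74.6 = 35.0248 $


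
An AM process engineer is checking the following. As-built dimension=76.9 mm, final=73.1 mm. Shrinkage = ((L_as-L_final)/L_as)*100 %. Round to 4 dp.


Shrinkage = ((76.9-73.1)/76.9)*100 = 4.9415 %


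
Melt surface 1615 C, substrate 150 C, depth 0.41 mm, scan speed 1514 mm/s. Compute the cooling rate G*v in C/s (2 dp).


G = (1615-150)/0.41 = 3573.17073171 C/mm
CR = 3573.17073171 * 1514 = 5409780.49 C/s


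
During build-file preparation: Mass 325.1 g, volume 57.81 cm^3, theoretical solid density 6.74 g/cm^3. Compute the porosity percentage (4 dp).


rho_part = 325.1 / 57.81 = 5.62359453 g/cm^3
Porosity = (1 - 5.62359453/6.74)*100 = 16.5639 %


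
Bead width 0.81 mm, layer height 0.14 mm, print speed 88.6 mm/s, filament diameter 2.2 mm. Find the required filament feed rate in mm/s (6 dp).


Q = 0.81 * 0.14 * 88.6 = 10.04724 mm^3/s
A_fil = pi*(2.2/2)^2 = 3.80132711 mm^2
v_feed = 10.04724 / 3.80132711 = 2.643087 mm/s


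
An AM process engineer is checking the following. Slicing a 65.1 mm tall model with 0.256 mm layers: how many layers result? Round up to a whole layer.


Layers = ceil(65.1/0.256) = 255


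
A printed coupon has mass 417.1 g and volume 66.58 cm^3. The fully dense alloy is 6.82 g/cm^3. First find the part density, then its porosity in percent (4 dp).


rho_part = 417.1 / 66.58 = 6.26464404 g/cm^3
Porosity = (1 - 6.26464404/6.82)*100 = 8.143 %


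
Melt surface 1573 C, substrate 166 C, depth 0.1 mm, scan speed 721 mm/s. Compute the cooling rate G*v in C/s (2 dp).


G = (1573-166)/0.1 = 14070.0 C/mm
CR = 14070.0 * 721 = 10144470.0 C/s


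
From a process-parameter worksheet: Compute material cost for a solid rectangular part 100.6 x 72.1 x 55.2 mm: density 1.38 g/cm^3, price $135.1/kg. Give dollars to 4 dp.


V = 100.6 * 72.1 * 55.2 = 400379.952 mm^3 = 400.379952 cm^3
Mass = 400.379952 * 1.38 / 1000 = 0.55252433 kg
Cost = 0.55252433 * 135.1 = 74.646 $


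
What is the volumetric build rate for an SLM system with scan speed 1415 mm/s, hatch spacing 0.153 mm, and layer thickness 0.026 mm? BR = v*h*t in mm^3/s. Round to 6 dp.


Rate = 1415 * 0.153 * 0.026 = 5.62887 mm^3/s


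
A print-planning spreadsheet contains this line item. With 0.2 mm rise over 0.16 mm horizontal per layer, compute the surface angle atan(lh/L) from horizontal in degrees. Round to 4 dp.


angle = atan(0.2/0.16) = 51.3402 degrees


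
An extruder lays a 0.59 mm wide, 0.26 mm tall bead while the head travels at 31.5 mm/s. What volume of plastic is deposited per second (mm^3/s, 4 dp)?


Rate = 0.59 * 0.26 * 31.5 = 4.8321 mm^3/s


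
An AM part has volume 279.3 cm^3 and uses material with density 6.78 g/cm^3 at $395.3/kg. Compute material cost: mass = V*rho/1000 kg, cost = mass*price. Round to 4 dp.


Mass = 279.3*6.78/1000 = 1.893654 kg
Cost = 1.893654 * 395.3 = 748.5614 $


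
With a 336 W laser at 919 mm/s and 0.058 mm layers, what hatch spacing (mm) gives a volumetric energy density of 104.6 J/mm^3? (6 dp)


h = 336 / (104.6*919*0.058) = 0.060265 mm


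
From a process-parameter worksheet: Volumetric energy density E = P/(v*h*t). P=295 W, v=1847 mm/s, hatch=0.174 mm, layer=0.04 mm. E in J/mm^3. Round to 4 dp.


E = 295 / (1847*0.174*0.04) = 22.9481 J/mm^3


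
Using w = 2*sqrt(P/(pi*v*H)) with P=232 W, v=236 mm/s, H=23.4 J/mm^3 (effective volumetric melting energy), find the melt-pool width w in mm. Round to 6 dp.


w = 2*sqrt(232/(pi*236*23.4)) = 0.231278 mm


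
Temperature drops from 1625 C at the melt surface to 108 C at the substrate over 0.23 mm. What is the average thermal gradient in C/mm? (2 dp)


G = (1625-108)/0.23 = 6595.65 C/mm


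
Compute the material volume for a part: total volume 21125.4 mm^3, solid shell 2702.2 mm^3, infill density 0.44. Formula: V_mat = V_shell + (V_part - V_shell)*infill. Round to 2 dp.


V_infill = (21125.4 - 2702.2) * 0.44 = 8106.21
V_total = 2702.2 + 8106.21 = 10808.41 mm^3


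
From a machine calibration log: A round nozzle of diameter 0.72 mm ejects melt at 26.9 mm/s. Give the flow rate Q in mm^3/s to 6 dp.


A = pi*(0.72/2)^2 = 0.40715041 mm^2
Q = 0.40715041 * 26.9 = 10.952346 mm^3/s


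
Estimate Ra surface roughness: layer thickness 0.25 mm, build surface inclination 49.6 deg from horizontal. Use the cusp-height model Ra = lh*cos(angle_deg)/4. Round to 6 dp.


Ra = 0.25 * cos(49.6) / 4 = 0.040507 mm


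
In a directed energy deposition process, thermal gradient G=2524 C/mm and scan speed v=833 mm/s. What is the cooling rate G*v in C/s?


CR = 2524 * 833 = 2102492 C/s


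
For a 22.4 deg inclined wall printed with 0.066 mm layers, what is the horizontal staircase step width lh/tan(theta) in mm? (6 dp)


step = 0.066 / tan(22.4) = 0.160128 mm


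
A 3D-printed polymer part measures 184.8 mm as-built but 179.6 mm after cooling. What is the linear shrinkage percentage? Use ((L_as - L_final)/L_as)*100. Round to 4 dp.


Shrinkage = ((184.8-179.6)/184.8)*100 = 2.8139 %


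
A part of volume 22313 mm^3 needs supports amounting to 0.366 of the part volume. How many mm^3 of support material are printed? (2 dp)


V_support = 22313 * 0.366 = 8166.56 mm^3


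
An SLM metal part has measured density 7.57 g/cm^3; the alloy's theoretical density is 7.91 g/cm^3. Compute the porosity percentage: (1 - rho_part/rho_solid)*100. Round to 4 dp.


Porosity = (1-7.57/7.91)*100 = 4.2984 %


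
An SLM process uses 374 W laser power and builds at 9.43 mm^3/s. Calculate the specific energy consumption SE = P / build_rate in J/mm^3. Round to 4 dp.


SE = 374 / 9.43 = 39.6607 J/mm^3


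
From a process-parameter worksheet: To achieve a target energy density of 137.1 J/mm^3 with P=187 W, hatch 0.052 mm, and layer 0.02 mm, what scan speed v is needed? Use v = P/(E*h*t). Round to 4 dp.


v = 187 / (137.1*0.052*0.02) = 1311.5076 mm/s


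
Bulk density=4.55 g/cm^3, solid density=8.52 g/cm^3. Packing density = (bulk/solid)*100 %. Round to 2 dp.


Packing = (4.55/8.52)*100 = 53.4 %


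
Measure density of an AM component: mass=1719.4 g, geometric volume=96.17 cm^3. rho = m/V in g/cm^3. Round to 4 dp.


rho = 1719.4 / 96.17 = 17.8788 g/cm^3


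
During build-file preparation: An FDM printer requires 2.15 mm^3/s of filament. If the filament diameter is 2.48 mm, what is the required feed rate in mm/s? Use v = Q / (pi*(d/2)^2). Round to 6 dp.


A = pi*(2.48/2)^2 = 4.830513
v = 2.15 / 4.830513 = 0.445087 mm/s


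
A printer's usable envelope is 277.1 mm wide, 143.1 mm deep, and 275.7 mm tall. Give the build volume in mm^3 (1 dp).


V = 277.1 * 143.1 * 275.7 = 10932334.9 mm^3


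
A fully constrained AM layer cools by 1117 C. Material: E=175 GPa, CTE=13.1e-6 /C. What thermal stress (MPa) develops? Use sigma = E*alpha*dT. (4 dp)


sigma = 175*1000 * 13.1e-6 * 1117 = 2560.7225 MPa


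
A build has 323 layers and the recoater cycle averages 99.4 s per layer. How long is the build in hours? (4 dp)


t = 323 * 99.4 / 3600 = 8.9184 hrs


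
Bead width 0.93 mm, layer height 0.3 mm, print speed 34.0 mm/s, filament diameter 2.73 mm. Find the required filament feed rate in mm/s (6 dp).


Q = 0.93 * 0.3 * 34.0 = 9.486 mm^3/s
A_fil = pi*(2.73/2)^2 = 5.85349397 mm^2
v_feed = 9.486 / 5.85349397 = 1.620571 mm/s


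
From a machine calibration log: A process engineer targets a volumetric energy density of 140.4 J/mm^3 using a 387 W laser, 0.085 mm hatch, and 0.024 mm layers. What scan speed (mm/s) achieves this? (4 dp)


v = 387 / (140.4*0.085*0.024) = 1351.1815 mm/s


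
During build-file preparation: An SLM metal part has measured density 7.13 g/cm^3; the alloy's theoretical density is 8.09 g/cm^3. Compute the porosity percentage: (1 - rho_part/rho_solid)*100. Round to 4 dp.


Porosity = (1-7.13/8.09)*100 = 11.8665 %


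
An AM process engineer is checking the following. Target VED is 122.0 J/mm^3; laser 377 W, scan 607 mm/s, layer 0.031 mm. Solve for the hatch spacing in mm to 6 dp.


h = 377 / (122.0*607*0.031) = 0.164222 mm


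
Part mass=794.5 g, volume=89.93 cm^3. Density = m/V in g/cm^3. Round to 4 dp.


rho = 794.5 / 89.93 = 8.8346 g/cm^3


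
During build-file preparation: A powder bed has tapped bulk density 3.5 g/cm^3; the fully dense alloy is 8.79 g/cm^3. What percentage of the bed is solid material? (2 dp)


Packing = (3.5/8.79)*100 = 39.82 %


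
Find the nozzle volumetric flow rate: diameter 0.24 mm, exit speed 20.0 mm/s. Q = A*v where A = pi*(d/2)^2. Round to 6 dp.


A = pi*(0.24/2)^2 = 0.04523893 mm^2
Q = 0.04523893 * 20.0 = 0.904779 mm^3/s


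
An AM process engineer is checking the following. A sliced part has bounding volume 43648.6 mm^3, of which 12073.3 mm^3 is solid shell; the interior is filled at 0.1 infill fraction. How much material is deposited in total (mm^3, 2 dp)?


V_infill = (43648.6 - 12073.3) * 0.1 = 3157.53
V_total = 12073.3 + 3157.53 = 15230.83 mm^3


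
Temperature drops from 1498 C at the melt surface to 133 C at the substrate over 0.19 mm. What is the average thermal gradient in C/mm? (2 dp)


G = (1498-133)/0.19 = 7184.21 C/mm


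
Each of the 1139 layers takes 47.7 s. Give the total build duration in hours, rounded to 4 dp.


t = 1139 * 47.7 / 3600 = 15.0918 hrs


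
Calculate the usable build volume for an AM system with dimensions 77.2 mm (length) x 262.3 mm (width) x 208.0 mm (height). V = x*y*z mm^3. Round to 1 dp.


V = 77.2 * 262.3 * 208.0 = 4211908.5 mm^3


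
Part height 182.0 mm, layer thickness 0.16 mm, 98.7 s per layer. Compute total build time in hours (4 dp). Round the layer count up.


Layers = ceil(182.0/0.16) = 1138
t = 1138 * 98.7 / 3600 = 31.2002 hrs


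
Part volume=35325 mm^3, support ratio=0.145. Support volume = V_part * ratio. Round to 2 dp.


V_support = 35325 * 0.145 = 5122.13 mm^3


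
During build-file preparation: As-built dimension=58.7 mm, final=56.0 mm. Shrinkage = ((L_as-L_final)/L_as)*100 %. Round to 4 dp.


Shrinkage = ((58.7-56.0)/58.7)*100 = 4.5997 %


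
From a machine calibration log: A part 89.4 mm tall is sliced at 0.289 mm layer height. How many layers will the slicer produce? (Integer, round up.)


Layers = ceil(89.4/0.289) = 310


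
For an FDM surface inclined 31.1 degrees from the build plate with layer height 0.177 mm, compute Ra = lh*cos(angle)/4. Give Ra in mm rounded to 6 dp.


Ra = 0.177 * cos(31.1) / 4 = 0.03789 mm


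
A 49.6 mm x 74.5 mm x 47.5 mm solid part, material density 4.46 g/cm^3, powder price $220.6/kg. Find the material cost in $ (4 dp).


V = 49.6 * 74.5 * 47.5 = 175522.0 mm^3 = 175.522 cm^3
Mass = 175.522 * 4.46 / 1000 = 0.78282812 kg
Cost = 0.78282812 * 220.6 = 172.6919 $


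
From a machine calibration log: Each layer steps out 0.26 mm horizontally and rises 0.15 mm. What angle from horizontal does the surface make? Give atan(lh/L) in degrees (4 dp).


angle = atan(0.15/0.26) = 29.9816 degrees


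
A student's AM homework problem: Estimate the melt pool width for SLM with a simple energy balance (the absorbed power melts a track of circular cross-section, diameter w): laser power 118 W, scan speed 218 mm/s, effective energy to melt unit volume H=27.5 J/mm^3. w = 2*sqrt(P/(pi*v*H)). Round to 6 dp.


w = 2*sqrt(118/(pi*218*27.5)) = 0.158307 mm


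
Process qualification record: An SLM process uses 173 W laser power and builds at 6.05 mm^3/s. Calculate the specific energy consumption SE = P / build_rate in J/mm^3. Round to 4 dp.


SE = 173 / 6.05 = 28.595 J/mm^3


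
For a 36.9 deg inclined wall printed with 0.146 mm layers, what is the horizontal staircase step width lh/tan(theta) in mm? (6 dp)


step = 0.146 / tan(36.9) = 0.194454 mm


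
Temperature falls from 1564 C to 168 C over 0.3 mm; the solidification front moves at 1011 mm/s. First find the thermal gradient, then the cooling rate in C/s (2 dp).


G = (1564-168)/0.3 = 4653.33333333 C/mm
CR = 4653.33333333 * 1011 = 4704520.0 C/s


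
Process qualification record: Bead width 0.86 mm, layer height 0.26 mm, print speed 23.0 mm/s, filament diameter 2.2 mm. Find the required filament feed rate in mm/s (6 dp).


Q = 0.86 * 0.26 * 23.0 = 5.1428 mm^3/s
A_fil = pi*(2.2/2)^2 = 3.80132711 mm^2
v_feed = 5.1428 / 3.80132711 = 1.352896 mm/s


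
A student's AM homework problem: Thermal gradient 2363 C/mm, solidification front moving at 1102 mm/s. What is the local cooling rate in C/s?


CR = 2363 * 1102 = 2604026 C/s


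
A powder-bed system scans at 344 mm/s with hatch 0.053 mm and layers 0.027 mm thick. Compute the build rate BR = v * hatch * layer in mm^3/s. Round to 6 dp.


Rate = 344 * 0.053 * 0.027 = 0.492264 mm^3/s


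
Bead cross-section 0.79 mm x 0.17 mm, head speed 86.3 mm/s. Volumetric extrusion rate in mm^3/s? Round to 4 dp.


Rate = 0.79 * 0.17 * 86.3 = 11.5901 mm^3/s


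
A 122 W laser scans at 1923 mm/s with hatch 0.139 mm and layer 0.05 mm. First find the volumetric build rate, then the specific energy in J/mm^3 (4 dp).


Build rate = 1923 * 0.139 * 0.05 = 13.36485 mm^3/s
SE = 122 / 13.36485 = 9.1284 J/mm^3


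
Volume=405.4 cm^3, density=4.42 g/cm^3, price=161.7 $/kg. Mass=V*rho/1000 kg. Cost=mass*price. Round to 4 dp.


Mass = 405.4*4.42/1000 = 1.791868 kg
Cost = 1.791868 * 161.7 = 289.7451 $


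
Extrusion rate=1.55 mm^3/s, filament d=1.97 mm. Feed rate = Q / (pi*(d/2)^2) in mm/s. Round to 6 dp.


A = pi*(1.97/2)^2 = 3.048052
v = 1.55 / 3.048052 = 0.508522 mm/s


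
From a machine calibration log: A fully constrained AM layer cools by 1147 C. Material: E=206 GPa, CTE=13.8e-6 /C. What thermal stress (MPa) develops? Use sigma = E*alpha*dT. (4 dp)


sigma = 206*1000 * 13.8e-6 * 1147 = 3260.6916 MPa


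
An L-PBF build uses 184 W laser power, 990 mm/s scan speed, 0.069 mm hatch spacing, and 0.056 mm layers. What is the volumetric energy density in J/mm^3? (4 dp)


E = 184 / (990*0.069*0.056) = 48.1 J/mm^3


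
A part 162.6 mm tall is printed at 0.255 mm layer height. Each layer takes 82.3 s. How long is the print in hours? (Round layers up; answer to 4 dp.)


Layers = ceil(162.6/0.255) = 638
t = 638 * 82.3 / 3600 = 14.5854 hrs


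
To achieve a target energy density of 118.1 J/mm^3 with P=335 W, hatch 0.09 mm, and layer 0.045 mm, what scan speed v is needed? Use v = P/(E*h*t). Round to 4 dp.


v = 335 / (118.1*0.09*0.045) = 700.3899 mm/s


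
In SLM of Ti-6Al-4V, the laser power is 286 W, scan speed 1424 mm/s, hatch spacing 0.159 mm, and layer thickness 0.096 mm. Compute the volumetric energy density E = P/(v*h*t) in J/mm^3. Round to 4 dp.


E = 286 / (1424*0.159*0.096) = 13.1579 J/mm^3


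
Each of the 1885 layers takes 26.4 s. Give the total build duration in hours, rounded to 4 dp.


t = 1885 * 26.4 / 3600 = 13.8233 hrs


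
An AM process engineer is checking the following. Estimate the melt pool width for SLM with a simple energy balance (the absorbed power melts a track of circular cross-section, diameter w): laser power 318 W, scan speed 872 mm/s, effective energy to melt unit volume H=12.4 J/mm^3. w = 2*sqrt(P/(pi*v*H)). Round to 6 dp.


w = 2*sqrt(318/(pi*872*12.4)) = 0.193508 mm


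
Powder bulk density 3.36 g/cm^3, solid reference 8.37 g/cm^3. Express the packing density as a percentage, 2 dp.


Packing = (3.36/8.37)*100 = 40.14 %


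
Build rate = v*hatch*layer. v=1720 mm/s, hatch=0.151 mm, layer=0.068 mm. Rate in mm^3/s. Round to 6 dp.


Rate = 1720 * 0.151 * 0.068 = 17.66096 mm^3/s


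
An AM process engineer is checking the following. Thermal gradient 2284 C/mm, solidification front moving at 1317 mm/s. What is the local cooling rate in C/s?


CR = 2284 * 1317 = 3008028 C/s


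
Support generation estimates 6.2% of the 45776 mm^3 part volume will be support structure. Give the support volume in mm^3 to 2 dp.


V_support = 45776 * 0.062 = 2838.11 mm^3


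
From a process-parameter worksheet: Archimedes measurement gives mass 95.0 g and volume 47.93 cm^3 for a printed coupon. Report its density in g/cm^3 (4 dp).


rho = 95.0 / 47.93 = 1.9821 g/cm^3


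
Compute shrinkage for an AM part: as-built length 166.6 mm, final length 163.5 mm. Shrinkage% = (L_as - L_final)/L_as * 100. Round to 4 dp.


Shrinkage = ((166.6-163.5)/166.6)*100 = 1.8607 %


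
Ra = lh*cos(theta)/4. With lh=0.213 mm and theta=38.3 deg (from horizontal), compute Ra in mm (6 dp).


Ra = 0.213 * cos(38.3) / 4 = 0.041789 mm


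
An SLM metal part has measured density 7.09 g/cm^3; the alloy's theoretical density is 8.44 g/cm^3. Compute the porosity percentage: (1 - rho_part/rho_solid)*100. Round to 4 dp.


Porosity = (1-7.09/8.44)*100 = 15.9953 %


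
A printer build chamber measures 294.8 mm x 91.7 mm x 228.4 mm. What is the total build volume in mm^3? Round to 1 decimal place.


V = 294.8 * 91.7 * 228.4 = 6174373.7 mm^3


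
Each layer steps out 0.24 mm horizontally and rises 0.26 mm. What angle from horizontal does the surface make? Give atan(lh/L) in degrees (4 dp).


angle = atan(0.26/0.24) = 47.2906 degrees


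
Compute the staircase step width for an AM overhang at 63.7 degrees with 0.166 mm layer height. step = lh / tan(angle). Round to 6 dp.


step = 0.166 / tan(63.7) = 0.082042 mm


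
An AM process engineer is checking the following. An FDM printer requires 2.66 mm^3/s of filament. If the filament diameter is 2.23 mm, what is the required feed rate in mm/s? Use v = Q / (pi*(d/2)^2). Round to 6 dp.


A = pi*(2.23/2)^2 = 3.905707
v = 2.66 / 3.905707 = 0.681055 mm/s


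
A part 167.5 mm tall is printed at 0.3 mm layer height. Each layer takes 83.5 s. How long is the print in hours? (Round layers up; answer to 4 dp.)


Layers = ceil(167.5/0.3) = 559
t = 559 * 83.5 / 3600 = 12.9657 hrs


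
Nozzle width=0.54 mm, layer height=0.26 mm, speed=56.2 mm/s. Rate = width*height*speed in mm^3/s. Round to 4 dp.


Rate = 0.54 * 0.26 * 56.2 = 7.8905 mm^3/s


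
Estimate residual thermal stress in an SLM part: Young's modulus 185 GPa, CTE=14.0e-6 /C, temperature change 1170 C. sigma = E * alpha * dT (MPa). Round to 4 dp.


sigma = 185*1000 * 14.0e-6 * 1170 = 3030.3 MPa


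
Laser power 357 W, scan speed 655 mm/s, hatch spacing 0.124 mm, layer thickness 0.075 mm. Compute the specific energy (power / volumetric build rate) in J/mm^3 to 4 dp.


Build rate = 655 * 0.124 * 0.075 = 6.0915 mm^3/s
SE = 357 / 6.0915 = 58.6063 J/mm^3


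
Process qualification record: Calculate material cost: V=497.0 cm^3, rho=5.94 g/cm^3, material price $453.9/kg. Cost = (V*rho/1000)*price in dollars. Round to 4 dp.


Mass = 497.0*5.94/1000 = 2.95218 kg
Cost = 2.95218 * 453.9 = 1339.9945 $


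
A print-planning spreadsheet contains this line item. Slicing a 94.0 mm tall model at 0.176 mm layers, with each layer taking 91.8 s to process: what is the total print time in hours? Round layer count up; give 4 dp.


Layers = ceil(94.0/0.176) = 535
t = 535 * 91.8 / 3600 = 13.6425 hrs


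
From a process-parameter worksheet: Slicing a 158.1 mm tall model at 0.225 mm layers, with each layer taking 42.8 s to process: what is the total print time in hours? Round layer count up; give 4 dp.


Layers = ceil(158.1/0.225) = 703
t = 703 * 42.8 / 3600 = 8.3579 hrs


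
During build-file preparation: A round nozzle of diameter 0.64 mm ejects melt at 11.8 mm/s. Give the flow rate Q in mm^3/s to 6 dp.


A = pi*(0.64/2)^2 = 0.32169909 mm^2
Q = 0.32169909 * 11.8 = 3.796049 mm^3/s


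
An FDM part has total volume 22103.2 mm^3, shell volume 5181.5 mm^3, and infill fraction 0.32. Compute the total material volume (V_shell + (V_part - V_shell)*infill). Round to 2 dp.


V_infill = (22103.2 - 5181.5) * 0.32 = 5414.94
V_total = 5181.5 + 5414.94 = 10596.44 mm^3


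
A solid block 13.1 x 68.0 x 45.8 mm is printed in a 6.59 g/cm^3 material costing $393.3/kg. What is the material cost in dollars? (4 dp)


V = 13.1 * 68.0 * 45.8 = 40798.64 mm^3 = 40.79864 cm^3
Mass = 40.79864 * 6.59 / 1000 = 0.26886304 kg
Cost = 0.26886304 * 393.3 = 105.7438 $


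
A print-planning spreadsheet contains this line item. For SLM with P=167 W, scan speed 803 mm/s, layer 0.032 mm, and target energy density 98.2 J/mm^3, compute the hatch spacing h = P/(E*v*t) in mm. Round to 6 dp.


h = 167 / (98.2*803*0.032) = 0.066182 mm


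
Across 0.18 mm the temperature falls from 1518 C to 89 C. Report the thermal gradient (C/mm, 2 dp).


G = (1518-89)/0.18 = 7938.89 C/mm


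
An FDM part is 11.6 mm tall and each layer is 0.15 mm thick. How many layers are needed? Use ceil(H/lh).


Layers = ceil(11.6/0.15) = 78


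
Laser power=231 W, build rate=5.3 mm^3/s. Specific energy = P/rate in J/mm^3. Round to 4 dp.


SE = 231 / 5.3 = 43.5849 J/mm^3


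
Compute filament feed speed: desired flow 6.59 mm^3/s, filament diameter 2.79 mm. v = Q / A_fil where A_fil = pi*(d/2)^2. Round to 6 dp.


A = pi*(2.79/2)^2 = 6.113618
v = 6.59 / 6.113618 = 1.077921 mm/s


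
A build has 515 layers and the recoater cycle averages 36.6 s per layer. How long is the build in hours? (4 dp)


t = 515 * 36.6 / 3600 = 5.2358 hrs


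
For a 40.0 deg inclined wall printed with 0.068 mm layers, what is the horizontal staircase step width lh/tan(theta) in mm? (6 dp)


step = 0.068 / tan(40.0) = 0.081039 mm


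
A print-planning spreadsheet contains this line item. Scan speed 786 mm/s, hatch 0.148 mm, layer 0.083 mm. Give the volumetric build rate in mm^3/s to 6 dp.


Rate = 786 * 0.148 * 0.083 = 9.655224 mm^3/s


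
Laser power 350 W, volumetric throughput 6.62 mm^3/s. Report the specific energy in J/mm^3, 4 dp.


SE = 350 / 6.62 = 52.8701 J/mm^3


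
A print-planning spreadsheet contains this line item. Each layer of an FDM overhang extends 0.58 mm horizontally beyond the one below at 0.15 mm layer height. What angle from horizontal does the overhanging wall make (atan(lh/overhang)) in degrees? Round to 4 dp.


angle = atan(0.15/0.58) = 14.5002 degrees


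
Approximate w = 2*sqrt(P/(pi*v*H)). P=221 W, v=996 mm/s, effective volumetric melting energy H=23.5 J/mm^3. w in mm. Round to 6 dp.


w = 2*sqrt(221/(pi*996*23.5)) = 0.109645 mm


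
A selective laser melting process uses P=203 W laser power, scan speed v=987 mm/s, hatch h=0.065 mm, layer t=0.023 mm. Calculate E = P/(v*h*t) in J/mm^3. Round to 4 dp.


E = 203 / (987*0.065*0.023) = 137.5744 J/mm^3


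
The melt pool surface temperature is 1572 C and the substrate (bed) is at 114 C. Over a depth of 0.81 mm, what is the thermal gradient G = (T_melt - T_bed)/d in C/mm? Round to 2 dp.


G = (1572-114)/0.81 = 1800.0 C/mm


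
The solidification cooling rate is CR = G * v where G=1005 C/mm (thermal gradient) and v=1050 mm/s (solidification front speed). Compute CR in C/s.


CR = 1005 * 1050 = 1055250 C/s


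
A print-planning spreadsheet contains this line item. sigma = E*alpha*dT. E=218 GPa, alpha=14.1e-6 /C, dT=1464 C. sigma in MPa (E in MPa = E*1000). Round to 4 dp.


sigma = 218*1000 * 14.1e-6 * 1464 = 4500.0432 MPa


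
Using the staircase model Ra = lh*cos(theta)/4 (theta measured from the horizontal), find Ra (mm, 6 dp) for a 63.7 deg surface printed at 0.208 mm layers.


Ra = 0.208 * cos(63.7) / 4 = 0.02304 mm


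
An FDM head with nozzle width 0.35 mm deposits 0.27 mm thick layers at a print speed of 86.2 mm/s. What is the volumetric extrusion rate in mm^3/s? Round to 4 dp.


Rate = 0.35 * 0.27 * 86.2 = 8.1459 mm^3/s


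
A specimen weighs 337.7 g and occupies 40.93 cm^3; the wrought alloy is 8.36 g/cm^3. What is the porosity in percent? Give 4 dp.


rho_part = 337.7 / 40.93 = 8.25067188 g/cm^3
Porosity = (1 - 8.25067188/8.36)*100 = 1.3078 %


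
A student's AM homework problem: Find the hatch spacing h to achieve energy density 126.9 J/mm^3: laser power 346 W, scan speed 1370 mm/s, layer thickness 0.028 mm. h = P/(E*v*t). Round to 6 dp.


h = 346 / (126.9*1370*0.028) = 0.071078 mm


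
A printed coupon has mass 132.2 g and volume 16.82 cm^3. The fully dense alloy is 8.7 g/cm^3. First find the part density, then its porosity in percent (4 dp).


rho_part = 132.2 / 16.82 = 7.85969084 g/cm^3
Porosity = (1 - 7.85969084/8.7)*100 = 9.6587 %


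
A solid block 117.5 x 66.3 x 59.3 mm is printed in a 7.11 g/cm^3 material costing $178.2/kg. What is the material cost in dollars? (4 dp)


V = 117.5 * 66.3 * 59.3 = 461961.825 mm^3 = 461.961825 cm^3
Mass = 461.961825 * 7.11 / 1000 = 3.28454858 kg
Cost = 3.28454858 * 178.2 = 585.3066 $


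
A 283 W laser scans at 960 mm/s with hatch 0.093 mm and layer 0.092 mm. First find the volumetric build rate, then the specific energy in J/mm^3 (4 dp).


Build rate = 960 * 0.093 * 0.092 = 8.21376 mm^3/s
SE = 283 / 8.21376 = 34.4544 J/mm^3


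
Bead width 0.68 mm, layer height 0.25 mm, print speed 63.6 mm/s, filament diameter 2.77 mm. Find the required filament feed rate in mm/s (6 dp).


Q = 0.68 * 0.25 * 63.6 = 10.812 mm^3/s
A_fil = pi*(2.77/2)^2 = 6.02628157 mm^2
v_feed = 10.812 / 6.02628157 = 1.794141 mm/s


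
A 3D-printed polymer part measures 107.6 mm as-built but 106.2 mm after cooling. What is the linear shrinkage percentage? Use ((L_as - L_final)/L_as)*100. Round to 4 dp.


Shrinkage = ((107.6-106.2)/107.6)*100 = 1.3011 %


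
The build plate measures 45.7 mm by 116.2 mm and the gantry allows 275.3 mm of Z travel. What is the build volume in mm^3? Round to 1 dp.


V = 45.7 * 116.2 * 275.3 = 1461936.6 mm^3


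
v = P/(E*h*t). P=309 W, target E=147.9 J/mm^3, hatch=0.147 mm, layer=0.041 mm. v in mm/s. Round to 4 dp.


v = 309 / (147.9*0.147*0.041) = 346.6483 mm/s


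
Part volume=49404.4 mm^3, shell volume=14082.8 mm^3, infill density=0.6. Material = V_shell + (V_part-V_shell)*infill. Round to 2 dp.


V_infill = (49404.4 - 14082.8) * 0.6 = 21192.96
V_total = 14082.8 + 21192.96 = 35275.76 mm^3


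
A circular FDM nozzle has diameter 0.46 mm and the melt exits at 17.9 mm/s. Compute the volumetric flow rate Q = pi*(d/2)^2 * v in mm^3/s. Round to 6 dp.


A = pi*(0.46/2)^2 = 0.16619025 mm^2
Q = 0.16619025 * 17.9 = 2.974805 mm^3/s
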